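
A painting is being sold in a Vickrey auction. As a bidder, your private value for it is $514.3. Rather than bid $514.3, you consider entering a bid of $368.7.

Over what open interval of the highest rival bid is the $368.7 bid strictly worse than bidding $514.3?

($368.7, $514.3)

If the competing bid is below $368.7, both bids win at the same price — no difference.
If it is above $514.3, both bids lose — no difference.
If it lies strictly between $368.7 and $514.3, bidding your value wins at a price below your value (positive payoff) while bidding $368.7 loses (payoff 0).
So the deviation strictly hurts on the open interval ($368.7, $514.3).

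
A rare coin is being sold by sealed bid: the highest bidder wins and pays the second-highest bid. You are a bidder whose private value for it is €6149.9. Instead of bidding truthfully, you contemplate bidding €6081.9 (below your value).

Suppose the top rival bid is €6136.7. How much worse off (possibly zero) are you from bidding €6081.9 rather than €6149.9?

€13.2

Bidding your value €6149.9: you win (since €6149.9 > €6136.7) and pay €6136.7. Payoff €13.2.
Bidding €6081.9: you lose. Payoff €0.
The competing bid €6136.7 lies between your shaded bid and your value, so underbidding forfeits an item you could have won at a profitable price.
Loss from deviating = €13.2 − (€0) = €13.2.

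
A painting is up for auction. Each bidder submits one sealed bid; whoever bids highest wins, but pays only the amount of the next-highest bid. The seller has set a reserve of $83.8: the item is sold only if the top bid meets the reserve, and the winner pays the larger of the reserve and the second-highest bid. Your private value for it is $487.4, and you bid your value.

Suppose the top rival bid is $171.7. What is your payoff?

$315.7

Your bid $487.4 is the highest and exceeds the reserve.
Price = max(second-highest bid, reserve) = max($171.7, $83.8) = $171.7.
Payoff = $487.4 − $171.7 = $315.7.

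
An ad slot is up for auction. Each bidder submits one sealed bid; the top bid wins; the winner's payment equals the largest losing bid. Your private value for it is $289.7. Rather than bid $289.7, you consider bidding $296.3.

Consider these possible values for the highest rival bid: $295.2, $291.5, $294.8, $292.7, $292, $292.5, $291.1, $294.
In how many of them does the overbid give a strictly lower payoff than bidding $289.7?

The deviation hurts exactly when the highest competing bid lies strictly between $289.7 and $296.3 — overbidding then wins at a price above your value.
$295.2: inside the interval → strictly worse (loss $5.5).
$291.5: inside the interval → strictly worse (loss $1.8).
$294.8: inside the interval → strictly worse (loss $5.1).
$292.7: inside the interval → strictly worse (loss $3).
$292: inside the interval → strictly worse (loss $2.3).
$292.5: inside the interval → strictly worse (loss $2.8).
$291.1: inside the interval → strictly worse (loss $1.4).
$294: inside the interval → strictly worse (loss $4.3).
Count: 8.

8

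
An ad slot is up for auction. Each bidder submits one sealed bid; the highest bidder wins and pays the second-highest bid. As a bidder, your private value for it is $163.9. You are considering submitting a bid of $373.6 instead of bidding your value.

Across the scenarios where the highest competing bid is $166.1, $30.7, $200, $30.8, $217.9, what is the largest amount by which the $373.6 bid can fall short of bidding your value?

$166.1: truthful gives $0, deviation gives −$2.2 → loss $2.2.
$30.7: same outcome either way → loss $0.
$200: truthful gives $0, deviation gives −$36.1 → loss $36.1.
$30.8: same outcome either way → loss $0.
$217.9: truthful gives $0, deviation gives −$54 → loss $54.
Maximum loss: $54.

$54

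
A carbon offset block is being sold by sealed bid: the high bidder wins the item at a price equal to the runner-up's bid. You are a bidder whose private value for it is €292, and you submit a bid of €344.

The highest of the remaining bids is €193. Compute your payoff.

€99

Your bid €344 exceeds the highest competing bid €193, so you win.
In a second-price auction the winner pays the second-highest bid, €193.
Payoff = value − price = €292 − €193 = €99.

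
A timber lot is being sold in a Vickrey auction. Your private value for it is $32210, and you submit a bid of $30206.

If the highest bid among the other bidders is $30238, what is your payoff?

Your bid $30206 is below the highest competing bid $30238, so you lose.
A losing bidder pays nothing and receives nothing: payoff = $0.

$0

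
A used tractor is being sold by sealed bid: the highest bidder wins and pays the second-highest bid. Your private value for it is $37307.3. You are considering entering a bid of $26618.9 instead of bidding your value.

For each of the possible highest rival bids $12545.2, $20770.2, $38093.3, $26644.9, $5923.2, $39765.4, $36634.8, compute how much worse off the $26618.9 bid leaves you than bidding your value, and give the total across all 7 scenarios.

The deviation costs you only when the competing bid falls strictly between $26618.9 and $37307.3; elsewhere both bids give the same outcome.
$12545.2: outcomes coincide → loss $0.
$20770.2: outcomes coincide → loss $0.
$38093.3: outcomes coincide → loss $0.
$26644.9: truthful payoff $10662.4, deviation payoff $0 → loss $10662.4.
$5923.2: outcomes coincide → loss $0.
$39765.4: outcomes coincide → loss $0.
$36634.8: truthful payoff $672.5, deviation payoff $0 → loss $672.5.
Total loss = $10662.4 + $672.5 = $11334.9.
Because the price is fixed by the runner-up's bid, deviating from your value can only change a good outcome into a bad one — never the reverse.

$11334.9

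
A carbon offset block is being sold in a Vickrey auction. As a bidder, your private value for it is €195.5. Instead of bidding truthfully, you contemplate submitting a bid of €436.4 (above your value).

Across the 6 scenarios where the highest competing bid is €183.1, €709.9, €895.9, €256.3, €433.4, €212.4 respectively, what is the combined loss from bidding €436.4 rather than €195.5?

€315.6

The deviation costs you only when the competing bid falls strictly between €195.5 and €436.4; elsewhere both bids give the same outcome.
€183.1: outcomes coincide → loss €0.
€709.9: outcomes coincide → loss €0.
€895.9: outcomes coincide → loss €0.
€256.3: truthful payoff €0, deviation payoff −€60.8 → loss €60.8.
€433.4: truthful payoff €0, deviation payoff −€237.9 → loss €237.9.
€212.4: truthful payoff €0, deviation payoff −€16.9 → loss €16.9.
Total loss = €60.8 + €237.9 + €16.9 = €315.6.
In a second-price auction your bid sets only whether you win, not what you pay, so bidding your true value is weakly dominant.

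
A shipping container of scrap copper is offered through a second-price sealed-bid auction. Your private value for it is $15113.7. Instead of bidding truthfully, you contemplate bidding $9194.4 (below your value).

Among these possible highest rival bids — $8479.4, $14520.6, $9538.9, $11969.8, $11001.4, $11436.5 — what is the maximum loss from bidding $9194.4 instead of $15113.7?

$8479.4: same outcome either way → loss $0.
$14520.6: truthful gives $593.1, deviation gives $0 → loss $593.1.
$9538.9: truthful gives $5574.8, deviation gives $0 → loss $5574.8.
$11969.8: truthful gives $3143.9, deviation gives $0 → loss $3143.9.
$11001.4: truthful gives $4112.3, deviation gives $0 → loss $4112.3.
$11436.5: truthful gives $3677.2, deviation gives $0 → loss $3677.2.
Maximum loss: $5574.8.

$5574.8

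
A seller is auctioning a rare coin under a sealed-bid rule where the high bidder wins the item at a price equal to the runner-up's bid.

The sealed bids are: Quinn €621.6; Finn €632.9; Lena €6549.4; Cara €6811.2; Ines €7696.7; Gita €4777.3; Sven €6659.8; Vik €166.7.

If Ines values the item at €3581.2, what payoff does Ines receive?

−€3230

Highest bid: Ines at €7696.7, so Ines wins.
Second-highest bid: Cara at €6811.2 — that is the price the winner pays.
Ines's payoff = value − price = €3581.2 − €6811.2 = −€3230.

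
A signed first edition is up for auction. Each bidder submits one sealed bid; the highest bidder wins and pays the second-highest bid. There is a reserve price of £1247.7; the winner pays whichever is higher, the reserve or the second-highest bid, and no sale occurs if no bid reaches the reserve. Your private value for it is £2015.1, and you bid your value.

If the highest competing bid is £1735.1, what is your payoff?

£280

Your bid £2015.1 is the highest and exceeds the reserve.
Price = max(second-highest bid, reserve) = max(£1735.1, £1247.7) = £1735.1.
Payoff = £2015.1 − £1735.1 = £280.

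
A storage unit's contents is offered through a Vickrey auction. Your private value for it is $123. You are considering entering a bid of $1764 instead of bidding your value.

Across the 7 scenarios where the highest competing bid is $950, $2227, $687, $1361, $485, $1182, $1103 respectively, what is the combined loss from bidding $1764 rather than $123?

$5030

The deviation costs you only when the competing bid falls strictly between $123 and $1764; elsewhere both bids give the same outcome.
$950: truthful payoff $0, deviation payoff −$827 → loss $827.
$2227: outcomes coincide → loss $0.
$687: truthful payoff $0, deviation payoff −$564 → loss $564.
$1361: truthful payoff $0, deviation payoff −$1238 → loss $1238.
$485: truthful payoff $0, deviation payoff −$362 → loss $362.
$1182: truthful payoff $0, deviation payoff −$1059 → loss $1059.
$1103: truthful payoff $0, deviation payoff −$980 → loss $980.
Total loss = $827 + $564 + $1238 + $362 + $1059 + $980 = $5030.
Truthful bidding weakly dominates here: raising your bid can only win items priced above your value, and lowering it can only forfeit items priced below.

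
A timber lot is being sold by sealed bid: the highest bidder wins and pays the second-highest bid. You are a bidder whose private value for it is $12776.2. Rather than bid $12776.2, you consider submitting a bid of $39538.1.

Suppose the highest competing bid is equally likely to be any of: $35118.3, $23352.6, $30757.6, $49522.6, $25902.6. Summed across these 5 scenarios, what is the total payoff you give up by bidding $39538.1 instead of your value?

$64026.3

The deviation costs you only when the competing bid falls strictly between $12776.2 and $39538.1; elsewhere both bids give the same outcome.
$35118.3: truthful payoff $0, deviation payoff −$22342.1 → loss $22342.1.
$23352.6: truthful payoff $0, deviation payoff −$10576.4 → loss $10576.4.
$30757.6: truthful payoff $0, deviation payoff −$17981.4 → loss $17981.4.
$49522.6: outcomes coincide → loss $0.
$25902.6: truthful payoff $0, deviation payoff −$13126.4 → loss $13126.4.
Total loss = $22342.1 + $10576.4 + $17981.4 + $13126.4 = $64026.3.
Because the price is fixed by the runner-up's bid, deviating from your value can only change a good outcome into a bad one — never the reverse.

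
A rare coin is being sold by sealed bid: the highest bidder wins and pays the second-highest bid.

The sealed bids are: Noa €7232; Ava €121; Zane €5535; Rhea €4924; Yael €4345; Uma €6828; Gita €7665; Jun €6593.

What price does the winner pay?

€7232

Highest bid: Gita at €7665, so Gita wins.
Second-highest bid: Noa at €7232 — that is the price the winner pays.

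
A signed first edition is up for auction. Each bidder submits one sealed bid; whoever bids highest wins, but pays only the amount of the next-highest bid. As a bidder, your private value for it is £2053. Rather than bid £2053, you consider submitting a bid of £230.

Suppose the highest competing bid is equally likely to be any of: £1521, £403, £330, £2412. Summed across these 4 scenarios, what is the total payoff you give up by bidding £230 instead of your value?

The deviation costs you only when the competing bid falls strictly between £230 and £2053; elsewhere both bids give the same outcome.
£1521: truthful payoff £532, deviation payoff £0 → loss £532.
£403: truthful payoff £1650, deviation payoff £0 → loss £1650.
£330: truthful payoff £1723, deviation payoff £0 → loss £1723.
£2412: outcomes coincide → loss £0.
Total loss = £532 + £1650 + £1723 = £3905.
Because the price is fixed by the runner-up's bid, deviating from your value can only change a good outcome into a bad one — never the reverse.

£3905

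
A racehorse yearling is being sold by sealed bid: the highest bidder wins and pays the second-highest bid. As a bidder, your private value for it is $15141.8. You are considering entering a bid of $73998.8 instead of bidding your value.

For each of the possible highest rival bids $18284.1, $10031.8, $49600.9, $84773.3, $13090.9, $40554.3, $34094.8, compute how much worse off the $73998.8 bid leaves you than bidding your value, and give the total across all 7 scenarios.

$81966.9

The deviation costs you only when the competing bid falls strictly between $15141.8 and $73998.8; elsewhere both bids give the same outcome.
$18284.1: truthful payoff $0, deviation payoff −$3142.3 → loss $3142.3.
$10031.8: outcomes coincide → loss $0.
$49600.9: truthful payoff $0, deviation payoff −$34459.1 → loss $34459.1.
$84773.3: outcomes coincide → loss $0.
$13090.9: outcomes coincide → loss $0.
$40554.3: truthful payoff $0, deviation payoff −$25412.5 → loss $25412.5.
$34094.8: truthful payoff $0, deviation payoff −$18953 → loss $18953.
Total loss = $3142.3 + $34459.1 + $25412.5 + $18953 = $81966.9.
Truthful bidding weakly dominates here: raising your bid can only win items priced above your value, and lowering it can only forfeit items priced below.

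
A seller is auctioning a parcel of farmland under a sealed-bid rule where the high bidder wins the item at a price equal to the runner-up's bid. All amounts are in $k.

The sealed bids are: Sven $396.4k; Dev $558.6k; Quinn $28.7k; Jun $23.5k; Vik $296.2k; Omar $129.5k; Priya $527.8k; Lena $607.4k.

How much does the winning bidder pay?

Highest bid: Lena at $607.4k, so Lena wins.
Second-highest bid: Dev at $558.6k — that is the price the winner pays.

$558.6k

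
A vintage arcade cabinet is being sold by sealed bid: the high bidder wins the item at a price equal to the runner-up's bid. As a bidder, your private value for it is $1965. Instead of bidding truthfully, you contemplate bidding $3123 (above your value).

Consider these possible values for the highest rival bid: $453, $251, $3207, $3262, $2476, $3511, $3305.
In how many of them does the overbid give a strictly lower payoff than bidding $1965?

The deviation hurts exactly when the highest competing bid lies strictly between $1965 and $3123 — overbidding then wins at a price above your value.
$453: below both → same outcome either way.
$251: below both → same outcome either way.
$3207: above both → same outcome either way.
$3262: above both → same outcome either way.
$2476: inside the interval → strictly worse (loss $511).
$3511: above both → same outcome either way.
$3305: above both → same outcome either way.
Count: 1.

1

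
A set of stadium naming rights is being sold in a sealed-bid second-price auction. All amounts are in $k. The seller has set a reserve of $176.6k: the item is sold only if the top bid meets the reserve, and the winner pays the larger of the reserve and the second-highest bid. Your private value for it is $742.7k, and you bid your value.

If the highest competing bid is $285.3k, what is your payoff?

Your bid $742.7k is the highest and exceeds the reserve.
Price = max(second-highest bid, reserve) = max($285.3k, $176.6k) = $285.3k.
Payoff = $742.7k − $285.3k = $457.4k.

$457.4k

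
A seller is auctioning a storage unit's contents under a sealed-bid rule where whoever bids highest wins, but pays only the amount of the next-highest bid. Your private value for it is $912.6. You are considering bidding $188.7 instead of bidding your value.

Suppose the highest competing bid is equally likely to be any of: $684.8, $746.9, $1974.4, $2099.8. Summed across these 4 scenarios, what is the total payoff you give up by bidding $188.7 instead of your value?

The deviation costs you only when the competing bid falls strictly between $188.7 and $912.6; elsewhere both bids give the same outcome.
$684.8: truthful payoff $227.8, deviation payoff $0 → loss $227.8.
$746.9: truthful payoff $165.7, deviation payoff $0 → loss $165.7.
$1974.4: outcomes coincide → loss $0.
$2099.8: outcomes coincide → loss $0.
Total loss = $227.8 + $165.7 = $393.5.

$393.5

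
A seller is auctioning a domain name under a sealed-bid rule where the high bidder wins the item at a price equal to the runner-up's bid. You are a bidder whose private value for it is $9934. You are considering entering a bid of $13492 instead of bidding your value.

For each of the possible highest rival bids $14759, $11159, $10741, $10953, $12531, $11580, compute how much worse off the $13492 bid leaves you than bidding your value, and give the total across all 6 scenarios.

The deviation costs you only when the competing bid falls strictly between $9934 and $13492; elsewhere both bids give the same outcome.
$14759: outcomes coincide → loss $0.
$11159: truthful payoff $0, deviation payoff −$1225 → loss $1225.
$10741: truthful payoff $0, deviation payoff −$807 → loss $807.
$10953: truthful payoff $0, deviation payoff −$1019 → loss $1019.
$12531: truthful payoff $0, deviation payoff −$2597 → loss $2597.
$11580: truthful payoff $0, deviation payoff −$1646 → loss $1646.
Total loss = $1225 + $807 + $1019 + $2597 + $1646 = $7294.

$7294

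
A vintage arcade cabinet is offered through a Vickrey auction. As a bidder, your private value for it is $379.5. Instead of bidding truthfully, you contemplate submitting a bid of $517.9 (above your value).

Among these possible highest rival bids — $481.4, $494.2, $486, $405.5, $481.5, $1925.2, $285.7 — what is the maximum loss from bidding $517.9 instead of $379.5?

$481.4: truthful gives $0, deviation gives −$101.9 → loss $101.9.
$494.2: truthful gives $0, deviation gives −$114.7 → loss $114.7.
$486: truthful gives $0, deviation gives −$106.5 → loss $106.5.
$405.5: truthful gives $0, deviation gives −$26 → loss $26.
$481.5: truthful gives $0, deviation gives −$102 → loss $102.
$1925.2: same outcome either way → loss $0.
$285.7: same outcome either way → loss $0.
Maximum loss: $114.7.

$114.7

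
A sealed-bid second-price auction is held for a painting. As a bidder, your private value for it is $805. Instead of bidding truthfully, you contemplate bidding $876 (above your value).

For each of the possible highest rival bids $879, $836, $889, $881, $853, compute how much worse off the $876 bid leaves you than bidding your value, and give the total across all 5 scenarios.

The deviation costs you only when the competing bid falls strictly between $805 and $876; elsewhere both bids give the same outcome.
$879: outcomes coincide → loss $0.
$836: truthful payoff $0, deviation payoff −$31 → loss $31.
$889: outcomes coincide → loss $0.
$881: outcomes coincide → loss $0.
$853: truthful payoff $0, deviation payoff −$48 → loss $48.
Total loss = $31 + $48 = $79.

$79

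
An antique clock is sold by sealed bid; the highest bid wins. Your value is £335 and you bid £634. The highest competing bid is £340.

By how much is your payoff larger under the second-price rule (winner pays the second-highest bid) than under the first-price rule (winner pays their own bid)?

You have the highest bid, so you win under either rule.
Second-price: pay £340 → payoff −£5.
First-price: pay your own bid £634 → payoff −£299.
Difference = −£5 − (−£299) = £294.

£294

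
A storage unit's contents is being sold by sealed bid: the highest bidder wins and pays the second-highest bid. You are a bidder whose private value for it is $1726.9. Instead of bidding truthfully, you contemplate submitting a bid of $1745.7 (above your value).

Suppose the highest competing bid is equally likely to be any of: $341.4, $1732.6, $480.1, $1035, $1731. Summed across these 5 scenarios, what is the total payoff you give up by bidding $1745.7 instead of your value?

$9.8

The deviation costs you only when the competing bid falls strictly between $1726.9 and $1745.7; elsewhere both bids give the same outcome.
$341.4: outcomes coincide → loss $0.
$1732.6: truthful payoff $0, deviation payoff −$5.7 → loss $5.7.
$480.1: outcomes coincide → loss $0.
$1035: outcomes coincide → loss $0.
$1731: truthful payoff $0, deviation payoff −$4.1 → loss $4.1.
Total loss = $5.7 + $4.1 = $9.8.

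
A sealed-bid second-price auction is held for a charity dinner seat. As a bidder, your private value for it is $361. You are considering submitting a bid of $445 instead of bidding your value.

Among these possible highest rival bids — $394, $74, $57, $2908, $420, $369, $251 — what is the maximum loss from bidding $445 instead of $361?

$394: truthful gives $0, deviation gives −$33 → loss $33.
$74: same outcome either way → loss $0.
$57: same outcome either way → loss $0.
$2908: same outcome either way → loss $0.
$420: truthful gives $0, deviation gives −$59 → loss $59.
$369: truthful gives $0, deviation gives −$8 → loss $8.
$251: same outcome either way → loss $0.
Maximum loss: $59.

$59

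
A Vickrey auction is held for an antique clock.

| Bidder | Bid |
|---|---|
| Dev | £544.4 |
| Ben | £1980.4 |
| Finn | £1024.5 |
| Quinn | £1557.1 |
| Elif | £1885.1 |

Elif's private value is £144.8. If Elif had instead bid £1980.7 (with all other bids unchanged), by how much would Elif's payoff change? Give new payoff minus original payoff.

−£1835.6

The highest bid among the other bidders is £1980.4; Elif's bid doesn't change that.
Original bid £1885.1: Elif is not highest (top rival bid is £1980.4); payoff £0.
Alternative bid £1980.7: Elif is highest, pays the top rival bid £1980.4; payoff £144.8 − £1980.4 = −£1835.6.
Change in payoff = −£1835.6 − (£0) = −£1835.6.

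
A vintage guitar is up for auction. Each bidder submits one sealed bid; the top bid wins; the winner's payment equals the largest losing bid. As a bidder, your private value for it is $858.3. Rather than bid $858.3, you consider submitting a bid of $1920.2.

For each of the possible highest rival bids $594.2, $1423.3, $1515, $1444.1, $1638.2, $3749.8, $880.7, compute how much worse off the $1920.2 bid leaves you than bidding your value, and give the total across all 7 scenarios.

$2609.8

The deviation costs you only when the competing bid falls strictly between $858.3 and $1920.2; elsewhere both bids give the same outcome.
$594.2: outcomes coincide → loss $0.
$1423.3: truthful payoff $0, deviation payoff −$565 → loss $565.
$1515: truthful payoff $0, deviation payoff −$656.7 → loss $656.7.
$1444.1: truthful payoff $0, deviation payoff −$585.8 → loss $585.8.
$1638.2: truthful payoff $0, deviation payoff −$779.9 → loss $779.9.
$3749.8: outcomes coincide → loss $0.
$880.7: truthful payoff $0, deviation payoff −$22.4 → loss $22.4.
Total loss = $565 + $656.7 + $585.8 + $779.9 + $22.4 = $2609.8.
In a second-price auction your bid sets only whether you win, not what you pay, so bidding your true value is weakly dominant.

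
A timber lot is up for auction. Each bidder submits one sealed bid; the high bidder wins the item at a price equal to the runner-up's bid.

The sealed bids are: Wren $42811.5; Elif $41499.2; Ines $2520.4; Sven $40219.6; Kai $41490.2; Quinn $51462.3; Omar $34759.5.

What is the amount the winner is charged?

Highest bid: Quinn at $51462.3, so Quinn wins.
Second-highest bid: Wren at $42811.5 — that is the price the winner pays.

$42811.5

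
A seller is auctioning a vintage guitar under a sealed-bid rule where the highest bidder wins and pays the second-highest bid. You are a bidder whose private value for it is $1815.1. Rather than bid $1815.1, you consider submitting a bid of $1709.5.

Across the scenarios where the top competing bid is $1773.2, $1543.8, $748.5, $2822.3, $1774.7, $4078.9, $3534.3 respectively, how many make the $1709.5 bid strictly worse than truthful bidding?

The deviation hurts exactly when the highest competing bid lies strictly between $1709.5 and $1815.1 — underbidding then forfeits a profitable win.
$1773.2: inside the interval → strictly worse (loss $41.9).
$1543.8: below both → same outcome either way.
$748.5: below both → same outcome either way.
$2822.3: above both → same outcome either way.
$1774.7: inside the interval → strictly worse (loss $40.4).
$4078.9: above both → same outcome either way.
$3534.3: above both → same outcome either way.
Count: 2.

2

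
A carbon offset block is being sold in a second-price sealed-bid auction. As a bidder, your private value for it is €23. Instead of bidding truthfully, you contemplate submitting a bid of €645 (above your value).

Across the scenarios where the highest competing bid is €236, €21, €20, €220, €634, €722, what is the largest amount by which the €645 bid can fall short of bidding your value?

€611

€236: truthful gives €0, deviation gives −€213 → loss €213.
€21: same outcome either way → loss €0.
€20: same outcome either way → loss €0.
€220: truthful gives €0, deviation gives −€197 → loss €197.
€634: truthful gives €0, deviation gives −€611 → loss €611.
€722: same outcome either way → loss €0.
Maximum loss: €611.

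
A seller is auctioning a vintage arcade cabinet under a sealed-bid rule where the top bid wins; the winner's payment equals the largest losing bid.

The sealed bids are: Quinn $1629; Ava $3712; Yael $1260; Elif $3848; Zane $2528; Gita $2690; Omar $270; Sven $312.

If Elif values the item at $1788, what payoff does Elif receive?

−$1924

Highest bid: Elif at $3848, so Elif wins.
Second-highest bid: Ava at $3712 — that is the price the winner pays.
Elif's payoff = value − price = $1788 − $3712 = −$1924.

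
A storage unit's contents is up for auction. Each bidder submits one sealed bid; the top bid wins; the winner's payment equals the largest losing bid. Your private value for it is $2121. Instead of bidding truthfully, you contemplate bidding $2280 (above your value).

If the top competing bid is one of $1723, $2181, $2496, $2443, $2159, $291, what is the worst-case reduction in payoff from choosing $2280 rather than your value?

$1723: same outcome either way → loss $0.
$2181: truthful gives $0, deviation gives −$60 → loss $60.
$2496: same outcome either way → loss $0.
$2443: same outcome either way → loss $0.
$2159: truthful gives $0, deviation gives −$38 → loss $38.
$291: same outcome either way → loss $0.
Maximum loss: $60.

$60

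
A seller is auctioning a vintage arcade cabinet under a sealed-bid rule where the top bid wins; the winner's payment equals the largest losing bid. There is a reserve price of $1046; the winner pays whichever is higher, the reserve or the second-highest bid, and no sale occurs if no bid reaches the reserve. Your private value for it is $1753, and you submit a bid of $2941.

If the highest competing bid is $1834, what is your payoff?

−$81

Your bid $2941 is the highest and exceeds the reserve.
Price = max(second-highest bid, reserve) = max($1834, $1046) = $1834.
Payoff = $1753 − $1834 = −$81.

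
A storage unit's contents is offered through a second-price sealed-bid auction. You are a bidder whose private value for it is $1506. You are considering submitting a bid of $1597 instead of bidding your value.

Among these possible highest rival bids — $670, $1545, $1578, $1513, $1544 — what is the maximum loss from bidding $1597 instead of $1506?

$670: same outcome either way → loss $0.
$1545: truthful gives $0, deviation gives −$39 → loss $39.
$1578: truthful gives $0, deviation gives −$72 → loss $72.
$1513: truthful gives $0, deviation gives −$7 → loss $7.
$1544: truthful gives $0, deviation gives −$38 → loss $38.
Maximum loss: $72.

$72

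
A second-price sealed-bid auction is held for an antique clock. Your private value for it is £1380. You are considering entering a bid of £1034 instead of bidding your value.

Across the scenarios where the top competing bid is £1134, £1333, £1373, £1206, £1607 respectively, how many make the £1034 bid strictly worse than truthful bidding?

4

The deviation hurts exactly when the highest competing bid lies strictly between £1034 and £1380 — underbidding then forfeits a profitable win.
£1134: inside the interval → strictly worse (loss £246).
£1333: inside the interval → strictly worse (loss £47).
£1373: inside the interval → strictly worse (loss £7).
£1206: inside the interval → strictly worse (loss £174).
£1607: above both → same outcome either way.
Count: 4.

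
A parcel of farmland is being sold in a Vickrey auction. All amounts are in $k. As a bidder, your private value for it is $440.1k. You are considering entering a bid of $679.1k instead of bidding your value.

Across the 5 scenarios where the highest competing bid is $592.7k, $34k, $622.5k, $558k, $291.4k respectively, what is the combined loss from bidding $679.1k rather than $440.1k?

The deviation costs you only when the competing bid falls strictly between $440.1k and $679.1k; elsewhere both bids give the same outcome.
$592.7k: truthful payoff $0k, deviation payoff −$152.6k → loss $152.6k.
$34k: outcomes coincide → loss $0k.
$622.5k: truthful payoff $0k, deviation payoff −$182.4k → loss $182.4k.
$558k: truthful payoff $0k, deviation payoff −$117.9k → loss $117.9k.
$291.4k: outcomes coincide → loss $0k.
Total loss = $152.6k + $182.4k + $117.9k = $452.9k.
Because the price is fixed by the runner-up's bid, deviating from your value can only change a good outcome into a bad one — never the reverse.

$452.9k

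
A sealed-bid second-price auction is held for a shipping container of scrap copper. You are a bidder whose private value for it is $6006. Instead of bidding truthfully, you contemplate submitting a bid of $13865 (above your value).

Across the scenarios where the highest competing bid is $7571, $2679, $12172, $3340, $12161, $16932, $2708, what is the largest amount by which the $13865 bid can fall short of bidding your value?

$7571: truthful gives $0, deviation gives −$1565 → loss $1565.
$2679: same outcome either way → loss $0.
$12172: truthful gives $0, deviation gives −$6166 → loss $6166.
$3340: same outcome either way → loss $0.
$12161: truthful gives $0, deviation gives −$6155 → loss $6155.
$16932: same outcome either way → loss $0.
$2708: same outcome either way → loss $0.
Maximum loss: $6166.

$6166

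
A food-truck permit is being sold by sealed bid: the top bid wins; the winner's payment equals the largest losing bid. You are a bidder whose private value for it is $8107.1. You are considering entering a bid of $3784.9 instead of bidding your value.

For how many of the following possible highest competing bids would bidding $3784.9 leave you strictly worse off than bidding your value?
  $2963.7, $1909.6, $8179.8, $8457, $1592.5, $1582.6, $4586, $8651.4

The deviation hurts exactly when the highest competing bid lies strictly between $3784.9 and $8107.1 — underbidding then forfeits a profitable win.
$2963.7: below both → same outcome either way.
$1909.6: below both → same outcome either way.
$8179.8: above both → same outcome either way.
$8457: above both → same outcome either way.
$1592.5: below both → same outcome either way.
$1582.6: below both → same outcome either way.
$4586: inside the interval → strictly worse (loss $3521.1).
$8651.4: above both → same outcome either way.
Count: 1.

1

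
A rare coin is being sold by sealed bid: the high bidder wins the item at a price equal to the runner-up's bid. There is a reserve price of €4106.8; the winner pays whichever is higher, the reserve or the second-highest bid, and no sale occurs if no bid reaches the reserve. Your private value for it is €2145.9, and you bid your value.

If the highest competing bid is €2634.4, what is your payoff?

€0

Your bid €2145.9 is below the highest competing bid €2634.4, so you lose. Payoff €0.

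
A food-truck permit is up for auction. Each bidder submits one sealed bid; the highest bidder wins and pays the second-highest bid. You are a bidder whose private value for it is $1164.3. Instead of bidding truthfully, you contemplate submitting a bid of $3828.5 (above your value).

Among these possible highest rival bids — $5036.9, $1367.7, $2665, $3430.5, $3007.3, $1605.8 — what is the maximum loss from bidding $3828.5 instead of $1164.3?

$5036.9: same outcome either way → loss $0.
$1367.7: truthful gives $0, deviation gives −$203.4 → loss $203.4.
$2665: truthful gives $0, deviation gives −$1500.7 → loss $1500.7.
$3430.5: truthful gives $0, deviation gives −$2266.2 → loss $2266.2.
$3007.3: truthful gives $0, deviation gives −$1843 → loss $1843.
$1605.8: truthful gives $0, deviation gives −$441.5 → loss $441.5.
Maximum loss: $2266.2.

$2266.2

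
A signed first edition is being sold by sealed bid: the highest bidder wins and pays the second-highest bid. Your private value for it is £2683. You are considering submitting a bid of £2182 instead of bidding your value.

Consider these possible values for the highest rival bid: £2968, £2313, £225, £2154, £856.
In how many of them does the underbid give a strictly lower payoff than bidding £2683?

1

The deviation hurts exactly when the highest competing bid lies strictly between £2182 and £2683 — underbidding then forfeits a profitable win.
£2968: above both → same outcome either way.
£2313: inside the interval → strictly worse (loss £370).
£225: below both → same outcome either way.
£2154: below both → same outcome either way.
£856: below both → same outcome either way.
Count: 1.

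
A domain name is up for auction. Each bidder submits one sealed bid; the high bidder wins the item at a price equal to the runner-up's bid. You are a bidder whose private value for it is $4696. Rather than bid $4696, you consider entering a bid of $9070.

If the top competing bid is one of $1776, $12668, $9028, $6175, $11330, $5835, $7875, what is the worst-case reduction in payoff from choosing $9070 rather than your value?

$1776: same outcome either way → loss $0.
$12668: same outcome either way → loss $0.
$9028: truthful gives $0, deviation gives −$4332 → loss $4332.
$6175: truthful gives $0, deviation gives −$1479 → loss $1479.
$11330: same outcome either way → loss $0.
$5835: truthful gives $0, deviation gives −$1139 → loss $1139.
$7875: truthful gives $0, deviation gives −$3179 → loss $3179.
Maximum loss: $4332.

$4332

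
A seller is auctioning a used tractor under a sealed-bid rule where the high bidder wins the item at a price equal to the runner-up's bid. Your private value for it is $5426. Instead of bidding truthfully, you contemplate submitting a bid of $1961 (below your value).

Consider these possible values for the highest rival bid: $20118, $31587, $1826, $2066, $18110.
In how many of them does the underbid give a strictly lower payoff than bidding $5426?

The deviation hurts exactly when the highest competing bid lies strictly between $1961 and $5426 — underbidding then forfeits a profitable win.
$20118: above both → same outcome either way.
$31587: above both → same outcome either way.
$1826: below both → same outcome either way.
$2066: inside the interval → strictly worse (loss $3360).
$18110: above both → same outcome either way.
Count: 1.

1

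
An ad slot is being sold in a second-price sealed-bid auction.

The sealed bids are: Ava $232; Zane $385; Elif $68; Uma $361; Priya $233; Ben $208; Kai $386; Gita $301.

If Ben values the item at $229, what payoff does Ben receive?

Highest bid: Kai at $386, so Kai wins.
Second-highest bid: Zane at $385 — that is the price the winner pays.
Ben did not win, so Ben pays nothing and receives nothing: payoff $0.

$0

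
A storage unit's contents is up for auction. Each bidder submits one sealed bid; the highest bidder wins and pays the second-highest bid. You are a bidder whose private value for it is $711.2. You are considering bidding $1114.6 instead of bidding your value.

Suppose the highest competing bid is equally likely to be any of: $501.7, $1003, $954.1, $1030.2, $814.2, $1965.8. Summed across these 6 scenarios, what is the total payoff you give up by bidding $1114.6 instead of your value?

The deviation costs you only when the competing bid falls strictly between $711.2 and $1114.6; elsewhere both bids give the same outcome.
$501.7: outcomes coincide → loss $0.
$1003: truthful payoff $0, deviation payoff −$291.8 → loss $291.8.
$954.1: truthful payoff $0, deviation payoff −$242.9 → loss $242.9.
$1030.2: truthful payoff $0, deviation payoff −$319 → loss $319.
$814.2: truthful payoff $0, deviation payoff −$103 → loss $103.
$1965.8: outcomes coincide → loss $0.
Total loss = $291.8 + $242.9 + $319 + $103 = $956.7.

$956.7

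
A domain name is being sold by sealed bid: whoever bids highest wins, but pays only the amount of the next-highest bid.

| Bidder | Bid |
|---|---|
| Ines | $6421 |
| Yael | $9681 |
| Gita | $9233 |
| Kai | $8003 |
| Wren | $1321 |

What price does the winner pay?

$9233

Highest bid: Yael at $9681, so Yael wins.
Second-highest bid: Gita at $9233 — that is the price the winner pays.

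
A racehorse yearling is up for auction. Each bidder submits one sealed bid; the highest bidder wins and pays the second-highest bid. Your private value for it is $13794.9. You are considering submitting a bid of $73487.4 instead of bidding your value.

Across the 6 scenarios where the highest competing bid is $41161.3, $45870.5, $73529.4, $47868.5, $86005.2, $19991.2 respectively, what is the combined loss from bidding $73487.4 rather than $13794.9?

The deviation costs you only when the competing bid falls strictly between $13794.9 and $73487.4; elsewhere both bids give the same outcome.
$41161.3: truthful payoff $0, deviation payoff −$27366.4 → loss $27366.4.
$45870.5: truthful payoff $0, deviation payoff −$32075.6 → loss $32075.6.
$73529.4: outcomes coincide → loss $0.
$47868.5: truthful payoff $0, deviation payoff −$34073.6 → loss $34073.6.
$86005.2: outcomes coincide → loss $0.
$19991.2: truthful payoff $0, deviation payoff −$6196.3 → loss $6196.3.
Total loss = $27366.4 + $32075.6 + $34073.6 + $6196.3 = $99711.9.

$99711.9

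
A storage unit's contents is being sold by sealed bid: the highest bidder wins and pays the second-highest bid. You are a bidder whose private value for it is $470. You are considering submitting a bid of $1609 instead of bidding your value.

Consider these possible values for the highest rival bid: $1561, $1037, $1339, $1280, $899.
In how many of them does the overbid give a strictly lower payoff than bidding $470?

The deviation hurts exactly when the highest competing bid lies strictly between $470 and $1609 — overbidding then wins at a price above your value.
$1561: inside the interval → strictly worse (loss $1091).
$1037: inside the interval → strictly worse (loss $567).
$1339: inside the interval → strictly worse (loss $869).
$1280: inside the interval → strictly worse (loss $810).
$899: inside the interval → strictly worse (loss $429).
Count: 5.

5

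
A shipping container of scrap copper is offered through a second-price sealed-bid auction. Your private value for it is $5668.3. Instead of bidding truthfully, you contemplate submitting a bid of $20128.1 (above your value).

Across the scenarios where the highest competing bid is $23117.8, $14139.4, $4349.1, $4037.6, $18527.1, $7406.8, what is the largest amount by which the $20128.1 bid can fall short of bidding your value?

$23117.8: same outcome either way → loss $0.
$14139.4: truthful gives $0, deviation gives −$8471.1 → loss $8471.1.
$4349.1: same outcome either way → loss $0.
$4037.6: same outcome either way → loss $0.
$18527.1: truthful gives $0, deviation gives −$12858.8 → loss $12858.8.
$7406.8: truthful gives $0, deviation gives −$1738.5 → loss $1738.5.
Maximum loss: $12858.8.

$12858.8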